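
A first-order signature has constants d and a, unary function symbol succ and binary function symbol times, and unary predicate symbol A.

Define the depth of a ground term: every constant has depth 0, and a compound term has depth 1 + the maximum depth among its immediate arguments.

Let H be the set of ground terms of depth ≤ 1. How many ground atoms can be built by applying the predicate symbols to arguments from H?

8

First count ground terms of depth ≤ 1.
If N_k denotes the number of depth-≤k ground terms, the 2 constants give N_0 = 2, and each function symbol of arity r contributes N_{k-1}^r new terms at level k: N_k = 2 + N_{k-1} + N_{k-1}^2.
N_0 = 2
N_1 = 2 + 2 + 2^2 = 8
Explicitly: d, a, succ(d), succ(a), times(d, d), times(d, a), times(a, d), times(a, a).
So |H| = 8.
Ground atoms are formed by filling each argument slot of a predicate with a term from H, so an r-ary predicate gives |H|^r atoms:
  A: 8
Total ground atoms: 8.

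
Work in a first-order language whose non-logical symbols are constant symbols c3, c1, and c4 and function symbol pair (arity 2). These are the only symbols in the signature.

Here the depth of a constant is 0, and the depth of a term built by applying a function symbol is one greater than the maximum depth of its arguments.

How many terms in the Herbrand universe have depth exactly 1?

9

Count level by level. With function symbols pair/2, the terms of depth ≤ k are the 3 constants together with each function applied to depth-≤(k−1) tuples, so N_k = 3 + N_{k-1}^2.
N_0 = 3
N_1 = 3 + 3^2 = 12
Terms of depth exactly 1: N_1 − N_0 = 12 − 3 = 9.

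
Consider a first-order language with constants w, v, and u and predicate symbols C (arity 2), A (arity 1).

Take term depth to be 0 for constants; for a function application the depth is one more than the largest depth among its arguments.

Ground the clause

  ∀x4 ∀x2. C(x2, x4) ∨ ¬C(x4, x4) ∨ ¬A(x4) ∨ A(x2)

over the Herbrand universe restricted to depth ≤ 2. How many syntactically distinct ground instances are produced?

Ground terms of depth ≤ 2:
  With no function symbols every ground term is a constant, so there are exactly 3 ground terms at every depth bound.
  N_0 = 3
  N_1 = 3
  N_2 = 3
So there are 3 ground terms available for substitution.
The body mentions every one of the 2 quantified variables; since ground terms form a free algebra, no two substitutions collapse to the same formula.
Number of ground instances = 3^2 = 9.

9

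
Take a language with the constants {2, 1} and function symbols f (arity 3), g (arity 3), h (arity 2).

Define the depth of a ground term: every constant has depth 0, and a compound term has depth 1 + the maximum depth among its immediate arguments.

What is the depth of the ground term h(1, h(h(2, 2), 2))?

depth(h(2, 2)) = 1 + max(0, 0) = 1
depth(h(h(2, 2), 2)) = 1 + max(1, 0) = 2
depth(h(1, h(h(2, 2), 2))) = 1 + max(0, 2) = 3

3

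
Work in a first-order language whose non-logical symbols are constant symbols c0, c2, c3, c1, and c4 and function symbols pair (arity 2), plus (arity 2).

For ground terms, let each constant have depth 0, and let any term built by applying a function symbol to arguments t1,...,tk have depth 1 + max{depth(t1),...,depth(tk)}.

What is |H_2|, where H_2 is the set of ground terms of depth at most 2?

Let N_k = |{terms of depth ≤ k}|. Then N_0 = 5 and N_k = 5 + N_{k-1}^2 + N_{k-1}^2 for k ≥ 1 (one summand per function symbol, arity giving the exponent).
N_0 = 5
N_1 = 5 + 5^2 + 5^2 = 55
N_2 = 5 + 55^2 + 55^2 = 6055

6055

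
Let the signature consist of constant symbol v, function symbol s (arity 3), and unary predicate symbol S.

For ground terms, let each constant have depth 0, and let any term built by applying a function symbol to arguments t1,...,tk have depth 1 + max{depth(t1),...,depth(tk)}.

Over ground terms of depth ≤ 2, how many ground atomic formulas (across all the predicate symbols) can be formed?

First count ground terms of depth ≤ 2.
Let N_k count ground terms of depth at most k. Each non-constant term of depth ≤ k is some function symbol applied to depth-≤(k−1) arguments, giving N_k = 1 + N_{k-1}^3.
N_0 = 1
N_1 = 1 + 1^3 = 2
N_2 = 1 + 2^3 = 9
So |H| = 9.
Ground atoms are formed by filling each argument slot of a predicate with a term from H, so an r-ary predicate gives |H|^r atoms:
  S: 9
Total ground atoms: 9.

9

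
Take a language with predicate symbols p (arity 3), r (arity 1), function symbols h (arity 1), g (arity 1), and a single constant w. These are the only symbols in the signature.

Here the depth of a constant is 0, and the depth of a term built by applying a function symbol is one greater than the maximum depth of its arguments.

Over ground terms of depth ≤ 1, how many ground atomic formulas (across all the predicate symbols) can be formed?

First count ground terms of depth ≤ 1.
Count level by level. With function symbols h/1, g/1, the terms of depth ≤ k are the 1 constant together with each function applied to depth-≤(k−1) tuples, so N_k = 1 + N_{k-1} + N_{k-1}.
N_0 = 1
N_1 = 1 + 1 + 1 = 3
So |H| = 3.
A ground atom is a predicate applied to a tuple of terms from H, so the count is the sum over predicates of |H|^arity:
  p: 3^3 = 27;  r: 3
Total ground atoms: 27 + 3 = 30.

30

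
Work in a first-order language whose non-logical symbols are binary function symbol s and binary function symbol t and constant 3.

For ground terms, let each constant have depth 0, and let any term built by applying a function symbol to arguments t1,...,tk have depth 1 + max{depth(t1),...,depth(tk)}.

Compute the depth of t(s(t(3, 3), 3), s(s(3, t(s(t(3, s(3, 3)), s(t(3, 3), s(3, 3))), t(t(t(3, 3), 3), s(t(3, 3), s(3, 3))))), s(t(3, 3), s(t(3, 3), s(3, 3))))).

depth(t(3, 3)) = 1 + max(0, 0) = 1
depth(s(t(3, 3), 3)) = 1 + max(1, 0) = 2
depth(s(3, 3)) = 1 + max(0, 0) = 1
depth(t(3, s(3, 3))) = 1 + max(0, 1) = 2
depth(s(t(3, 3), s(3, 3))) = 1 + max(1, 1) = 2
depth(s(t(3, s(3, 3)), s(t(3, 3), s(3, 3)))) = 1 + max(2, 2) = 3
depth(t(t(3, 3), 3)) = 1 + max(1, 0) = 2
depth(t(t(t(3, 3), 3), s(t(3, 3), s(3, 3)))) = 1 + max(2, 2) = 3
depth(t(s(t(3, s(3, 3)), s(t(3, 3), s(3, 3))), t(t(t(3, 3), 3), s(t(3, 3), s(3, 3))))) = 1 + max(3, 3) = 4
depth(s(3, t(s(t(3, s(3, 3)), s(t(3, 3), s(3, 3))), t(t(t(3, 3), 3), s(t(3, 3), s(3, 3)))))) = 1 + max(0, 4) = 5
depth(s(t(3, 3), s(t(3, 3), s(3, 3)))) = 1 + max(1, 2) = 3
depth(s(s(3, t(s(t(3, s(3, 3)), s(t(3, 3), s(3, 3))), t(t(t(3, 3), 3), s(t(3, 3), s(3, 3))))), s(t(3, 3), s(t(3, 3), s(3, 3))))) = 1 + max(5, 3) = 6
depth(t(s(t(3, 3), 3), s(s(3, t(s(t(3, s(3, 3)), s(t(3, 3), s(3, 3))), t(t(t(3, 3), 3), s(t(3, 3), s(3, 3))))), s(t(3, 3), s(t(3, 3), s(3, 3)))))) = 1 + max(2, 6) = 7

7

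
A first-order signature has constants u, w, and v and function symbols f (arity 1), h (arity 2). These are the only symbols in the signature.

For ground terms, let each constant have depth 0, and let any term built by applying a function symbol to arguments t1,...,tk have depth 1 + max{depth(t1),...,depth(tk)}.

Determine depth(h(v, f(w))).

depth(f(w)) = 1 + depth(w) = 1 + 0 = 1
depth(h(v, f(w))) = 1 + max(0, 1) = 2

2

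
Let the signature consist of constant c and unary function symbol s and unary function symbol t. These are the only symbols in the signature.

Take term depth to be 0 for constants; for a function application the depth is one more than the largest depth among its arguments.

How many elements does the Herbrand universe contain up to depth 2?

Count level by level. With function symbols s/1, t/1, the terms of depth ≤ k are the 1 constant together with each function applied to depth-≤(k−1) tuples, so N_k = 1 + N_{k-1} + N_{k-1}.
N_0 = 1
N_1 = 1 + 1 + 1 = 3
N_2 = 1 + 3 + 3 = 7
Explicitly: c, s(c), s(s(c)), s(t(c)), t(c), t(s(c)), t(t(c)).

7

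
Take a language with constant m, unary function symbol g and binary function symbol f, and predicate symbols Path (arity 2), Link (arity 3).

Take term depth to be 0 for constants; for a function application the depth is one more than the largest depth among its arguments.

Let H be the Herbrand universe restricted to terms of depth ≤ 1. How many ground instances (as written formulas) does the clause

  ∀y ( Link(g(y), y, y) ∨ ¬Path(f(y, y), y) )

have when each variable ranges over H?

3

Ground terms of depth ≤ 1:
  Write N_k for the number of ground terms of depth ≤ k. A term of depth ≤ k is either a constant or a function symbol applied to arguments of depth ≤ k−1, so N_k = 1 + N_{k-1} + N_{k-1}^2.
  N_0 = 1
  N_1 = 1 + 1 + 1^2 = 3
So there are 3 ground terms available for substitution.
The body mentions the single quantified variable y; since ground terms form a free algebra, no two substitutions collapse to the same formula.
Number of ground instances = 3.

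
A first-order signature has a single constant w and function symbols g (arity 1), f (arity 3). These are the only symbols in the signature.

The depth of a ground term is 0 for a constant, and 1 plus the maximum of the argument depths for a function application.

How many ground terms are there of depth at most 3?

Let N_k count ground terms of depth at most k. Each non-constant term of depth ≤ k is some function symbol applied to depth-≤(k−1) arguments, giving N_k = 1 + N_{k-1} + N_{k-1}^3.
N_0 = 1
N_1 = 1 + 1 + 1^3 = 3
N_2 = 1 + 3 + 3^3 = 31
N_3 = 1 + 31 + 31^3 = 29823

29823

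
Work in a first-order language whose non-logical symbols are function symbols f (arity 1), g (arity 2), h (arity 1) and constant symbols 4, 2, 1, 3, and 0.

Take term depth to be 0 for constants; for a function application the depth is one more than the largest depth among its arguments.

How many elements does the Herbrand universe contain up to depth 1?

Write N_k for the number of ground terms of depth ≤ k. A term of depth ≤ k is either a constant or a function symbol applied to arguments of depth ≤ k−1, so N_k = 5 + N_{k-1} + N_{k-1}^2 + N_{k-1}.
N_0 = 5
N_1 = 5 + 5 + 5^2 + 5 = 40

40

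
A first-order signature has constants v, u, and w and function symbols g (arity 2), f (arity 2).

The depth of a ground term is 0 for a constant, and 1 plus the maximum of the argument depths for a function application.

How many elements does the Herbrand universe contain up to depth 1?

21

Let N_k count ground terms of depth at most k. Each non-constant term of depth ≤ k is some function symbol applied to depth-≤(k−1) arguments, giving N_k = 3 + N_{k-1}^2 + N_{k-1}^2.
N_0 = 3
N_1 = 3 + 3^2 + 3^2 = 21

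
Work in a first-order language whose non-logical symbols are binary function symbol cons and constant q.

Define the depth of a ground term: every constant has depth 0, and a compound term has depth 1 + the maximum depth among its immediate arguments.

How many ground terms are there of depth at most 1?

Write N_k for the number of ground terms of depth ≤ k. A term of depth ≤ k is either a constant or a function symbol applied to arguments of depth ≤ k−1, so N_k = 1 + N_{k-1}^2.
N_0 = 1
N_1 = 1 + 1^2 = 2
Explicitly: q, cons(q, q).

2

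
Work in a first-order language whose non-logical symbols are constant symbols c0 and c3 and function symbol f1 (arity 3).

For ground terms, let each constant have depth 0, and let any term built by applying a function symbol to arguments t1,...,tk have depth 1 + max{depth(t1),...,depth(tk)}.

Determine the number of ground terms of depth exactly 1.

8

Let N_k = |{terms of depth ≤ k}|. Then N_0 = 2 and N_k = 2 + N_{k-1}^3 for k ≥ 1 (one summand per function symbol, arity giving the exponent).
N_0 = 2
N_1 = 2 + 2^3 = 10
Terms of depth exactly 1: N_1 − N_0 = 10 − 2 = 8.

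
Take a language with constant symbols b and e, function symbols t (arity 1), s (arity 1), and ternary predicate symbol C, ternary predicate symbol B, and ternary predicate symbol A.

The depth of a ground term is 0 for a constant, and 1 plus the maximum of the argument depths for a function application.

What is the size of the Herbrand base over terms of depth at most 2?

First count ground terms of depth ≤ 2.
Write N_k for the number of ground terms of depth ≤ k. A term of depth ≤ k is either a constant or a function symbol applied to arguments of depth ≤ k−1, so N_k = 2 + N_{k-1} + N_{k-1}.
N_0 = 2
N_1 = 2 + 2 + 2 = 6
N_2 = 2 + 6 + 6 = 14
So |H| = 14.
A ground atom is a predicate applied to a tuple of terms from H, so the count is the sum over predicates of |H|^arity:
  C: 14^3 = 2744;  B: 14^3 = 2744;  A: 14^3 = 2744
Total ground atoms: 2744 + 2744 + 2744 = 8232.

8232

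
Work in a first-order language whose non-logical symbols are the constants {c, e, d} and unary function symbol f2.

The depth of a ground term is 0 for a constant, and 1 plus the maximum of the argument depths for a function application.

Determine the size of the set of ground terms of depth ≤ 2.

9

If N_k denotes the number of depth-≤k ground terms, the 3 constants give N_0 = 3, and each function symbol of arity r contributes N_{k-1}^r new terms at level k: N_k = 3 + N_{k-1}.
N_0 = 3
N_1 = 3 + 3 = 6
N_2 = 3 + 6 = 9
Explicitly: c, e, d, f2(c), f2(e), f2(d), f2(f2(c)), f2(f2(e)), f2(f2(d)).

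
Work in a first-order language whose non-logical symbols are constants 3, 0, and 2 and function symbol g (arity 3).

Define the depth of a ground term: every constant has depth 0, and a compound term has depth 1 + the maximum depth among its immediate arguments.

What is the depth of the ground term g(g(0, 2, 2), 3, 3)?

2

depth(g(0, 2, 2)) = 1 + max(0, 0, 0) = 1
depth(g(g(0, 2, 2), 3, 3)) = 1 + max(1, 0, 0) = 2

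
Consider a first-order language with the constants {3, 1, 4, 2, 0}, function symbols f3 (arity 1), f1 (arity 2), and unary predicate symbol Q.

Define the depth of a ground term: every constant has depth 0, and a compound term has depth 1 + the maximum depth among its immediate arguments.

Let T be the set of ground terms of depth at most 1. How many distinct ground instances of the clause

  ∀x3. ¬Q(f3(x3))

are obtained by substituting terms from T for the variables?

Ground terms of depth ≤ 1:
  Let N_k count ground terms of depth at most k. Each non-constant term of depth ≤ k is some function symbol applied to depth-≤(k−1) arguments, giving N_k = 5 + N_{k-1} + N_{k-1}^2.
  N_0 = 5
  N_1 = 5 + 5 + 5^2 = 35
So there are 35 ground terms available for substitution.
The body mentions the single quantified variable x3; since ground terms form a free algebra, no two substitutions collapse to the same formula.
Number of ground instances = 35.

35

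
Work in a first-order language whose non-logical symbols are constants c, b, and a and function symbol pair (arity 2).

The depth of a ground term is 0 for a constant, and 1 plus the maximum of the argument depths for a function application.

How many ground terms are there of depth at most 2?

147

Let N_k count ground terms of depth at most k. Each non-constant term of depth ≤ k is some function symbol applied to depth-≤(k−1) arguments, giving N_k = 3 + N_{k-1}^2.
N_0 = 3
N_1 = 3 + 3^2 = 12
N_2 = 3 + 12^2 = 147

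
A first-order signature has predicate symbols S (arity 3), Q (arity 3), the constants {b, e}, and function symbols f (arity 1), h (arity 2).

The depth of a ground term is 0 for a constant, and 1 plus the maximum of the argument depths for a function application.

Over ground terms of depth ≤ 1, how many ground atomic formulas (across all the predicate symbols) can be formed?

1024

First count ground terms of depth ≤ 1.
Let N_k = |{terms of depth ≤ k}|. Then N_0 = 2 and N_k = 2 + N_{k-1} + N_{k-1}^2 for k ≥ 1 (one summand per function symbol, arity giving the exponent).
N_0 = 2
N_1 = 2 + 2 + 2^2 = 8
Explicitly: b, e, f(b), f(e), h(b, b), h(b, e), h(e, b), h(e, e).
So |H| = 8.
A ground atom is a predicate applied to a tuple of terms from H, so the count is the sum over predicates of |H|^arity:
  S: 8^3 = 512;  Q: 8^3 = 512
Total ground atoms: 512 + 512 = 1024.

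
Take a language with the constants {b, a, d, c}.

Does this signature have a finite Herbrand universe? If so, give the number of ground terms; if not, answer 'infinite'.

There are no function symbols, so every ground term is one of the 4 constants.
The Herbrand universe is {b, a, d, c}, which is finite with 4 elements.

4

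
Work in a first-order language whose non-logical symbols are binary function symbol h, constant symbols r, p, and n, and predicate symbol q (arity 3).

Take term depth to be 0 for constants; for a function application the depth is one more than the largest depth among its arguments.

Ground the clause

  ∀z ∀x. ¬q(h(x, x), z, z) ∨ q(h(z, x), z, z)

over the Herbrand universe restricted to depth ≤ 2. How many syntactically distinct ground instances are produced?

21609

Ground terms of depth ≤ 2:
  Write N_k for the number of ground terms of depth ≤ k. A term of depth ≤ k is either a constant or a function symbol applied to arguments of depth ≤ k−1, so N_k = 3 + N_{k-1}^2.
  N_0 = 3
  N_1 = 3 + 3^2 = 12
  N_2 = 3 + 12^2 = 147
So there are 147 ground terms available for substitution.
The clause has 2 distinct variables (z, x), each appearing in the body. In the free term algebra distinct substitutions yield syntactically distinct ground instances.
Number of ground instances = 147^2 = 21609.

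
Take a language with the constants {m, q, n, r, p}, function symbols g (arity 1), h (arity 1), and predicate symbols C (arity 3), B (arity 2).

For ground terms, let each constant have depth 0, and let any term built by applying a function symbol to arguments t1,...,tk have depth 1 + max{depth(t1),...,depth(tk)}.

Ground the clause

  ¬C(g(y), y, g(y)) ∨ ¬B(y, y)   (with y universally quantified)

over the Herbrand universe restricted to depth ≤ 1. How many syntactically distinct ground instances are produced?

15

Ground terms of depth ≤ 1:
  Count level by level. With function symbols g/1, h/1, the terms of depth ≤ k are the 5 constants together with each function applied to depth-≤(k−1) tuples, so N_k = 5 + N_{k-1} + N_{k-1}.
  N_0 = 5
  N_1 = 5 + 5 + 5 = 15
So there are 15 ground terms available for substitution.
There is 1 variable to instantiate (y),  occurring in at least one literal, so different choices give different ground instances.
Number of ground instances = 15.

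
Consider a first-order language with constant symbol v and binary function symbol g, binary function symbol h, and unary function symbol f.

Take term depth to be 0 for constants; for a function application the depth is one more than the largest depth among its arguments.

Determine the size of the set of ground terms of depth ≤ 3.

2776

If N_k denotes the number of depth-≤k ground terms, the 1 constant gives N_0 = 1, and each function symbol of arity r contributes N_{k-1}^r new terms at level k: N_k = 1 + N_{k-1}^2 + N_{k-1}^2 + N_{k-1}.
N_0 = 1
N_1 = 1 + 1^2 + 1^2 + 1 = 4
N_2 = 1 + 4^2 + 4^2 + 4 = 37
N_3 = 1 + 37^2 + 37^2 + 37 = 2776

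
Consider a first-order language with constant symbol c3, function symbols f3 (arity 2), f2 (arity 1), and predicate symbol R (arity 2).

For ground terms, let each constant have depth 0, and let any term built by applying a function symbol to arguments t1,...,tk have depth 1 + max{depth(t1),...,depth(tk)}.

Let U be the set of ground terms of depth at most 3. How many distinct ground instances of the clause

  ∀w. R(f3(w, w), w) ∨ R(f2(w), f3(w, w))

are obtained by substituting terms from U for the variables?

183

Ground terms of depth ≤ 3:
  Let N_k = |{terms of depth ≤ k}|. Then N_0 = 1 and N_k = 1 + N_{k-1}^2 + N_{k-1} for k ≥ 1 (one summand per function symbol, arity giving the exponent).
  N_0 = 1
  N_1 = 1 + 1^2 + 1 = 3
  N_2 = 1 + 3^2 + 3 = 13
  N_3 = 1 + 13^2 + 13 = 183
So there are 183 ground terms available for substitution.
The clause has 1 distinct variable (w), which appears in the body. In the free term algebra distinct substitutions yield syntactically distinct ground instances.
Number of ground instances = 183.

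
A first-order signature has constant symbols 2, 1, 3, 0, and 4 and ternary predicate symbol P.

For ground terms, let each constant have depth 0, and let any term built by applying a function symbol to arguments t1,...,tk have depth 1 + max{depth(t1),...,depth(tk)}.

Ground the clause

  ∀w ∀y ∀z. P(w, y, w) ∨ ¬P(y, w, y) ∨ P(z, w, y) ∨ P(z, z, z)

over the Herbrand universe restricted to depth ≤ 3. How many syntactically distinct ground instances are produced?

Ground terms of depth ≤ 3:
  With no function symbols every ground term is a constant, so there are exactly 5 ground terms at every depth bound.
  N_0 = 5
  N_1 = 5
  N_2 = 5
  N_3 = 5
So there are 5 ground terms available for substitution.
The clause has 3 distinct variables (w, y, z), each appearing in the body. In the free term algebra distinct substitutions yield syntactically distinct ground instances.
Number of ground instances = 5^3 = 125.

125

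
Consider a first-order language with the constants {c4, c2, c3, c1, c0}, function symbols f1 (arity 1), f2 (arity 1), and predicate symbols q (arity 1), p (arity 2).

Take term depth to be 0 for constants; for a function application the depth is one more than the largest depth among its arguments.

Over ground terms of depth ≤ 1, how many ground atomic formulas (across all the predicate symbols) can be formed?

240

First count ground terms of depth ≤ 1.
If N_k denotes the number of depth-≤k ground terms, the 5 constants give N_0 = 5, and each function symbol of arity r contributes N_{k-1}^r new terms at level k: N_k = 5 + N_{k-1} + N_{k-1}.
N_0 = 5
N_1 = 5 + 5 + 5 = 15
So |H| = 15.
A ground atom is a predicate applied to a tuple of terms from H, so the count is the sum over predicates of |H|^arity:
  q: 15;  p: 15^2 = 225
Total ground atoms: 15 + 225 = 240.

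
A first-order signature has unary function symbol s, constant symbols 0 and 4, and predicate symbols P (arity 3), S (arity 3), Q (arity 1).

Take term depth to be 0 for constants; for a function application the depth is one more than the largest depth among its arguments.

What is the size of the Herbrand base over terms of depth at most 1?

132

First count ground terms of depth ≤ 1.
Let N_k count ground terms of depth at most k. Each non-constant term of depth ≤ k is some function symbol applied to depth-≤(k−1) arguments, giving N_k = 2 + N_{k-1}.
N_0 = 2
N_1 = 2 + 2 = 4
So |H| = 4.
For each predicate symbol, the number of ground atoms is |H| raised to its arity; summing:
  P: 4^3 = 64;  S: 4^3 = 64;  Q: 4
Total ground atoms: 64 + 64 + 4 = 132.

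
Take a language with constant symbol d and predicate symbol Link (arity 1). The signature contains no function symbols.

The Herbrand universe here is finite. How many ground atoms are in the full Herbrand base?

1

With no function symbols, the Herbrand universe is just the 1 constant.
Ground atoms per predicate: Link: 1.
Herbrand base size = 1 = 1.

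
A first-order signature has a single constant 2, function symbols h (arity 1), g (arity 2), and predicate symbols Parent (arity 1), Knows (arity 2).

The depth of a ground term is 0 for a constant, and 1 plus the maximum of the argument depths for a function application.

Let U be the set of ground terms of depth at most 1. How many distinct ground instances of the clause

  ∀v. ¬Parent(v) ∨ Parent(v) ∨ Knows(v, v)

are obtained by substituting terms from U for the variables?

Ground terms of depth ≤ 1:
  Write N_k for the number of ground terms of depth ≤ k. A term of depth ≤ k is either a constant or a function symbol applied to arguments of depth ≤ k−1, so N_k = 1 + N_{k-1} + N_{k-1}^2.
  N_0 = 1
  N_1 = 1 + 1 + 1^2 = 3
So there are 3 ground terms available for substitution.
There is 1 variable to instantiate (v),  occurring in at least one literal, so different choices give different ground instances.
Number of ground instances = 3.

3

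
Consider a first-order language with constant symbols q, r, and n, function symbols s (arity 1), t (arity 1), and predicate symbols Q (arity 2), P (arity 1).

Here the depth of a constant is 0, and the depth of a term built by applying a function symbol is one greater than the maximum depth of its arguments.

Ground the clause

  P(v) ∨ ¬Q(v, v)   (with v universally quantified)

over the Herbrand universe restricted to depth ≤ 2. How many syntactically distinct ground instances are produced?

21

Ground terms of depth ≤ 2:
  Count level by level. With function symbols s/1, t/1, the terms of depth ≤ k are the 3 constants together with each function applied to depth-≤(k−1) tuples, so N_k = 3 + N_{k-1} + N_{k-1}.
  N_0 = 3
  N_1 = 3 + 3 + 3 = 9
  N_2 = 3 + 9 + 9 = 21
So there are 21 ground terms available for substitution.
There is 1 variable to instantiate (v),  occurring in at least one literal, so different choices give different ground instances.
Number of ground instances = 21.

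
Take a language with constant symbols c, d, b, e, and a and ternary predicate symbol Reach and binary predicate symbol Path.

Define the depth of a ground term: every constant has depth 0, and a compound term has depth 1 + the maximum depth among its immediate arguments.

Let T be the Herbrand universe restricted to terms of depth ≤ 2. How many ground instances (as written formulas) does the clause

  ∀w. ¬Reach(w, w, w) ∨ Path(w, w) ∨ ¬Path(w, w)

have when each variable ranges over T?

Ground terms of depth ≤ 2:
  With no function symbols every ground term is a constant, so there are exactly 5 ground terms at every depth bound.
  N_0 = 5
  N_1 = 5
  N_2 = 5
  Explicitly: c, d, b, e, a.
So there are 5 ground terms available for substitution.
The variable w ranges independently over the available ground terms, and distinct assignments produce distinct instances.
Number of ground instances = 5.

5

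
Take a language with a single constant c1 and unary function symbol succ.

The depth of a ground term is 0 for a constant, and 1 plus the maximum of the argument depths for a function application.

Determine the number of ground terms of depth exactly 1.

If N_k denotes the number of depth-≤k ground terms, the 1 constant gives N_0 = 1, and each function symbol of arity r contributes N_{k-1}^r new terms at level k: N_k = 1 + N_{k-1}.
N_0 = 1
N_1 = 1 + 1 = 2
Terms of depth exactly 1: N_1 − N_0 = 2 − 1 = 1.

1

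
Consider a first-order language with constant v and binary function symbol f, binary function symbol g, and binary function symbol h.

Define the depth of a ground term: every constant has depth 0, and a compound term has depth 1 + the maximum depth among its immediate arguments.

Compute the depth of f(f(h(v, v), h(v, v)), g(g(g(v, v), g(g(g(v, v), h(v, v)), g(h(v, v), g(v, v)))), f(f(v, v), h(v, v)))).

depth(h(v, v)) = 1 + max(0, 0) = 1
depth(f(h(v, v), h(v, v))) = 1 + max(1, 1) = 2
depth(g(v, v)) = 1 + max(0, 0) = 1
depth(g(g(v, v), h(v, v))) = 1 + max(1, 1) = 2
depth(g(h(v, v), g(v, v))) = 1 + max(1, 1) = 2
depth(g(g(g(v, v), h(v, v)), g(h(v, v), g(v, v)))) = 1 + max(2, 2) = 3
depth(g(g(v, v), g(g(g(v, v), h(v, v)), g(h(v, v), g(v, v))))) = 1 + max(1, 3) = 4
depth(f(v, v)) = 1 + max(0, 0) = 1
depth(f(f(v, v), h(v, v))) = 1 + max(1, 1) = 2
depth(g(g(g(v, v), g(g(g(v, v), h(v, v)), g(h(v, v), g(v, v)))), f(f(v, v), h(v, v)))) = 1 + max(4, 2) = 5
depth(f(f(h(v, v), h(v, v)), g(g(g(v, v), g(g(g(v, v), h(v, v)), g(h(v, v), g(v, v)))), f(f(v, v), h(v, v))))) = 1 + max(2, 5) = 6

6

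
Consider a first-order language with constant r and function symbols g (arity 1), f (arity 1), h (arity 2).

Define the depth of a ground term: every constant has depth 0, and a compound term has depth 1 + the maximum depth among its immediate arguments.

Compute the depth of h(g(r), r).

2

depth(g(r)) = 1 + depth(r) = 1 + 0 = 1
depth(h(g(r), r)) = 1 + max(1, 0) = 2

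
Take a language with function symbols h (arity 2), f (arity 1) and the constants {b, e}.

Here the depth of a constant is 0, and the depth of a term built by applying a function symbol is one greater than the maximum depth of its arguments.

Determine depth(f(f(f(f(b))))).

4

depth(f(b)) = 1 + depth(b) = 1 + 0 = 1
depth(f(f(b))) = 1 + depth(f(b)) = 1 + 1 = 2
depth(f(f(f(b)))) = 1 + depth(f(f(b))) = 1 + 2 = 3
depth(f(f(f(f(b))))) = 1 + depth(f(f(f(b)))) = 1 + 3 = 4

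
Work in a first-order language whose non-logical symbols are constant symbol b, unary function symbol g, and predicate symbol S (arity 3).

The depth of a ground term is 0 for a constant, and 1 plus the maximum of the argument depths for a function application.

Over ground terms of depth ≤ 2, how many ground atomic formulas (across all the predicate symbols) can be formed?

27

First count ground terms of depth ≤ 2.
If N_k denotes the number of depth-≤k ground terms, the 1 constant gives N_0 = 1, and each function symbol of arity r contributes N_{k-1}^r new terms at level k: N_k = 1 + N_{k-1}.
N_0 = 1
N_1 = 1 + 1 = 2
N_2 = 1 + 2 = 3
Explicitly: b, g(b), g(g(b)).
So |H| = 3.
For each predicate symbol, the number of ground atoms is |H| raised to its arity; summing:
  S: 3^3 = 27
Total ground atoms: 27.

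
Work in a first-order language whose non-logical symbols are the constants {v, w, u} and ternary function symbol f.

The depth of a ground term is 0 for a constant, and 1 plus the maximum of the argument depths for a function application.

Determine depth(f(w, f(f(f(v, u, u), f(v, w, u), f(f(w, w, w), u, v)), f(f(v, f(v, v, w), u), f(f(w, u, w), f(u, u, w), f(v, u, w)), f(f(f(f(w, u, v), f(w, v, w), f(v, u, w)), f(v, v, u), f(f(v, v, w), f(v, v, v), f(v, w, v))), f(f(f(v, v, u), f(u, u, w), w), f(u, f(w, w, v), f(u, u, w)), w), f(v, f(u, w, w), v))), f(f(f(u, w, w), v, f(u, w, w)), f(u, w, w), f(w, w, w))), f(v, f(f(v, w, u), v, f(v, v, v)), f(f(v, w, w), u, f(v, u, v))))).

depth(f(v, u, u)) = 1 + max(0, 0, 0) = 1
depth(f(v, w, u)) = 1 + max(0, 0, 0) = 1
depth(f(w, w, w)) = 1 + max(0, 0, 0) = 1
depth(f(f(w, w, w), u, v)) = 1 + max(1, 0, 0) = 2
depth(f(f(v, u, u), f(v, w, u), f(f(w, w, w), u, v))) = 1 + max(1, 1, 2) = 3
depth(f(v, v, w)) = 1 + max(0, 0, 0) = 1
depth(f(v, f(v, v, w), u)) = 1 + max(0, 1, 0) = 2
depth(f(w, u, w)) = 1 + max(0, 0, 0) = 1
depth(f(u, u, w)) = 1 + max(0, 0, 0) = 1
depth(f(v, u, w)) = 1 + max(0, 0, 0) = 1
depth(f(f(w, u, w), f(u, u, w), f(v, u, w))) = 1 + max(1, 1, 1) = 2
depth(f(w, u, v)) = 1 + max(0, 0, 0) = 1
depth(f(w, v, w)) = 1 + max(0, 0, 0) = 1
depth(f(f(w, u, v), f(w, v, w), f(v, u, w))) = 1 + max(1, 1, 1) = 2
depth(f(v, v, u)) = 1 + max(0, 0, 0) = 1
depth(f(v, v, v)) = 1 + max(0, 0, 0) = 1
depth(f(v, w, v)) = 1 + max(0, 0, 0) = 1
depth(f(f(v, v, w), f(v, v, v), f(v, w, v))) = 1 + max(1, 1, 1) = 2
depth(f(f(f(w, u, v), f(w, v, w), f(v, u, w)), f(v, v, u), f(f(v, v, w), f(v, v, v), f(v, w, v)))) = 1 + max(2, 1, 2) = 3
depth(f(f(v, v, u), f(u, u, w), w)) = 1 + max(1, 1, 0) = 2
depth(f(w, w, v)) = 1 + max(0, 0, 0) = 1
depth(f(u, f(w, w, v), f(u, u, w))) = 1 + max(0, 1, 1) = 2
depth(f(f(f(v, v, u), f(u, u, w), w), f(u, f(w, w, v), f(u, u, w)), w)) = 1 + max(2, 2, 0) = 3
depth(f(u, w, w)) = 1 + max(0, 0, 0) = 1
depth(f(v, f(u, w, w), v)) = 1 + max(0, 1, 0) = 2
depth(f(f(f(f(w, u, v), f(w, v, w), f(v, u, w)), f(v, v, u), f(f(v, v, w), f(v, v, v), f(v, w, v))), f(f(f(v, v, u), f(u, u, w), w), f(u, f(w, w, v), f(u, u, w)), w), f(v, f(u, w, w), v))) = 1 + max(3, 3, 2) = 4
depth(f(f(v, f(v, v, w), u), f(f(w, u, w), f(u, u, w), f(v, u, w)), f(f(f(f(w, u, v), f(w, v, w), f(v, u, w)), f(v, v, u), f(f(v, v, w), f(v, v, v), f(v, w, v))), f(f(f(v, v, u), f(u, u, w), w), f(u, f(w, w, v), f(u, u, w)), w), f(v, f(u, w, w), v)))) = 1 + max(2, 2, 4) = 5
depth(f(f(u, w, w), v, f(u, w, w))) = 1 + max(1, 0, 1) = 2
depth(f(f(f(u, w, w), v, f(u, w, w)), f(u, w, w), f(w, w, w))) = 1 + max(2, 1, 1) = 3
depth(f(f(f(v, u, u), f(v, w, u), f(f(w, w, w), u, v)), f(f(v, f(v, v, w), u), f(f(w, u, w), f(u, u, w), f(v, u, w)), f(f(f(f(w, u, v), f(w, v, w), f(v, u, w)), f(v, v, u), f(f(v, v, w), f(v, v, v), f(v, w, v))), f(f(f(v, v, u), f(u, u, w), w), f(u, f(w, w, v), f(u, u, w)), w), f(v, f(u, w, w), v))), f(f(f(u, w, w), v, f(u, w, w)), f(u, w, w), f(w, w, w)))) = 1 + max(3, 5, 3) = 6
depth(f(f(v, w, u), v, f(v, v, v))) = 1 + max(1, 0, 1) = 2
depth(f(v, w, w)) = 1 + max(0, 0, 0) = 1
depth(f(v, u, v)) = 1 + max(0, 0, 0) = 1
depth(f(f(v, w, w), u, f(v, u, v))) = 1 + max(1, 0, 1) = 2
depth(f(v, f(f(v, w, u), v, f(v, v, v)), f(f(v, w, w), u, f(v, u, v)))) = 1 + max(0, 2, 2) = 3
depth(f(w, f(f(f(v, u, u), f(v, w, u), f(f(w, w, w), u, v)), f(f(v, f(v, v, w), u), f(f(w, u, w), f(u, u, w), f(v, u, w)), f(f(f(f(w, u, v), f(w, v, w), f(v, u, w)), f(v, v, u), f(f(v, v, w), f(v, v, v), f(v, w, v))), f(f(f(v, v, u), f(u, u, w), w), f(u, f(w, w, v), f(u, u, w)), w), f(v, f(u, w, w), v))), f(f(f(u, w, w), v, f(u, w, w)), f(u, w, w), f(w, w, w))), f(v, f(f(v, w, u), v, f(v, v, v)), f(f(v, w, w), u, f(v, u, v))))) = 1 + max(0, 6, 3) = 7

7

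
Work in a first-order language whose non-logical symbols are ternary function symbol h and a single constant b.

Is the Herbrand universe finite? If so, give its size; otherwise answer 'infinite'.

infinite

The signature has at least one function symbol (h, arity 3) and at least one constant (b).
Iterating h gives infinitely many distinct ground terms: b, h(b, b, b), h(h(b, b, b), h(b, b, b), h(b, b, b)), ...
So the Herbrand universe is infinite.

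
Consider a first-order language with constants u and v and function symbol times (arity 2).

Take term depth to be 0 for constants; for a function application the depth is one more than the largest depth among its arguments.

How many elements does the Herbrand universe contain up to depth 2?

If N_k denotes the number of depth-≤k ground terms, the 2 constants give N_0 = 2, and each function symbol of arity r contributes N_{k-1}^r new terms at level k: N_k = 2 + N_{k-1}^2.
N_0 = 2
N_1 = 2 + 2^2 = 6
N_2 = 2 + 6^2 = 38

38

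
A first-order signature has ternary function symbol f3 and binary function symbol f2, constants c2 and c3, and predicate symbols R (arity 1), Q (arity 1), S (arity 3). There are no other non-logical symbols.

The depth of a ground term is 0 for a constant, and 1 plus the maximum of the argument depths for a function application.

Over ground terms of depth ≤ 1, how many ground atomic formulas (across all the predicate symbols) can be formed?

2772

First count ground terms of depth ≤ 1.
Write N_k for the number of ground terms of depth ≤ k. A term of depth ≤ k is either a constant or a function symbol applied to arguments of depth ≤ k−1, so N_k = 2 + N_{k-1}^3 + N_{k-1}^2.
N_0 = 2
N_1 = 2 + 2^3 + 2^2 = 14
So |H| = 14.
A ground atom is a predicate applied to a tuple of terms from H, so the count is the sum over predicates of |H|^arity:
  R: 14;  Q: 14;  S: 14^3 = 2744
Total ground atoms: 14 + 14 + 2744 = 2772.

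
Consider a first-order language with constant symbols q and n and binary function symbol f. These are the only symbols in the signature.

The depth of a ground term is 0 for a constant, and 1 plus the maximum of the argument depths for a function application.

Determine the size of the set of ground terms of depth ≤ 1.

Let N_k count ground terms of depth at most k. Each non-constant term of depth ≤ k is some function symbol applied to depth-≤(k−1) arguments, giving N_k = 2 + N_{k-1}^2.
N_0 = 2
N_1 = 2 + 2^2 = 6

6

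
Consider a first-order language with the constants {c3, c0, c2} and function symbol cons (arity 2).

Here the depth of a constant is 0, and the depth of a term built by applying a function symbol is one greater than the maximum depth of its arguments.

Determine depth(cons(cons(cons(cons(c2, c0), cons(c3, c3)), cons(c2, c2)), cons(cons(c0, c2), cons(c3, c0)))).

4

depth(cons(c2, c0)) = 1 + max(0, 0) = 1
depth(cons(c3, c3)) = 1 + max(0, 0) = 1
depth(cons(cons(c2, c0), cons(c3, c3))) = 1 + max(1, 1) = 2
depth(cons(c2, c2)) = 1 + max(0, 0) = 1
depth(cons(cons(cons(c2, c0), cons(c3, c3)), cons(c2, c2))) = 1 + max(2, 1) = 3
depth(cons(c0, c2)) = 1 + max(0, 0) = 1
depth(cons(c3, c0)) = 1 + max(0, 0) = 1
depth(cons(cons(c0, c2), cons(c3, c0))) = 1 + max(1, 1) = 2
depth(cons(cons(cons(cons(c2, c0), cons(c3, c3)), cons(c2, c2)), cons(cons(c0, c2), cons(c3, c0)))) = 1 + max(3, 2) = 4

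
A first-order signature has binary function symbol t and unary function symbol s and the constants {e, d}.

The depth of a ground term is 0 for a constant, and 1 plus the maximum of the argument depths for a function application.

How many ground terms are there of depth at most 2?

Let N_k = |{terms of depth ≤ k}|. Then N_0 = 2 and N_k = 2 + N_{k-1}^2 + N_{k-1} for k ≥ 1 (one summand per function symbol, arity giving the exponent).
N_0 = 2
N_1 = 2 + 2^2 + 2 = 8
N_2 = 2 + 8^2 + 8 = 74

74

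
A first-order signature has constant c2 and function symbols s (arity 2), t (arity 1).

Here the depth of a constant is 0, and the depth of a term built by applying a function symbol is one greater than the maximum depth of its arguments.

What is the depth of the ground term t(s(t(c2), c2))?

depth(t(c2)) = 1 + depth(c2) = 1 + 0 = 1
depth(s(t(c2), c2)) = 1 + max(1, 0) = 2
depth(t(s(t(c2), c2))) = 1 + depth(s(t(c2), c2)) = 1 + 2 = 3

3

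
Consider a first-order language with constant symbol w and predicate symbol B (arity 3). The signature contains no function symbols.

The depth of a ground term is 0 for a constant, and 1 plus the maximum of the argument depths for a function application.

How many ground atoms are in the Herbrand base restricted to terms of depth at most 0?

1

First count ground terms of depth ≤ 0.
With no function symbols every ground term is a constant, so there is exactly 1 ground term at every depth bound.
N_0 = 1
So |H| = 1.
Ground atoms are formed by filling each argument slot of a predicate with a term from H, so an r-ary predicate gives |H|^r atoms:
  B: 1^3 = 1
Total ground atoms: 1.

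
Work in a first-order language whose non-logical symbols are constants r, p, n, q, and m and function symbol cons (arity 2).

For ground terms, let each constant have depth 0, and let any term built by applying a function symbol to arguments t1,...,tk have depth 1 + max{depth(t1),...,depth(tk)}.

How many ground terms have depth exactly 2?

875

Let N_k = |{terms of depth ≤ k}|. Then N_0 = 5 and N_k = 5 + N_{k-1}^2 for k ≥ 1 (one summand per function symbol, arity giving the exponent).
N_0 = 5
N_1 = 5 + 5^2 = 30
N_2 = 5 + 30^2 = 905
Terms of depth exactly 2: N_2 − N_1 = 905 − 30 = 875.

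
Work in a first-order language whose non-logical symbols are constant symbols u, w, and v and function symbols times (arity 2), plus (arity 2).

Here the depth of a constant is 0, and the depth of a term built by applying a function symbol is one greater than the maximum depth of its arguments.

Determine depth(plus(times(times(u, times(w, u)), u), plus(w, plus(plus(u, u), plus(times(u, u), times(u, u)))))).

depth(times(w, u)) = 1 + max(0, 0) = 1
depth(times(u, times(w, u))) = 1 + max(0, 1) = 2
depth(times(times(u, times(w, u)), u)) = 1 + max(2, 0) = 3
depth(plus(u, u)) = 1 + max(0, 0) = 1
depth(times(u, u)) = 1 + max(0, 0) = 1
depth(plus(times(u, u), times(u, u))) = 1 + max(1, 1) = 2
depth(plus(plus(u, u), plus(times(u, u), times(u, u)))) = 1 + max(1, 2) = 3
depth(plus(w, plus(plus(u, u), plus(times(u, u), times(u, u))))) = 1 + max(0, 3) = 4
depth(plus(times(times(u, times(w, u)), u), plus(w, plus(plus(u, u), plus(times(u, u), times(u, u)))))) = 1 + max(3, 4) = 5

5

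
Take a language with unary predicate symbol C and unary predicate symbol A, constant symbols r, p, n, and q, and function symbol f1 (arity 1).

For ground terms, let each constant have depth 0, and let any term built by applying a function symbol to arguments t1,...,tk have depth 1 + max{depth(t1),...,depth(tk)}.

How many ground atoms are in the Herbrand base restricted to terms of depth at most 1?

First count ground terms of depth ≤ 1.
Count level by level. With function symbols f1/1, the terms of depth ≤ k are the 4 constants together with each function applied to depth-≤(k−1) tuples, so N_k = 4 + N_{k-1}.
N_0 = 4
N_1 = 4 + 4 = 8
Explicitly: r, p, n, q, f1(r), f1(p), f1(n), f1(q).
So |H| = 8.
Each predicate of arity r yields |H|^r ground atoms (one per choice of an r-tuple from H):
  C: 8;  A: 8
Total ground atoms: 8 + 8 = 16.

16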